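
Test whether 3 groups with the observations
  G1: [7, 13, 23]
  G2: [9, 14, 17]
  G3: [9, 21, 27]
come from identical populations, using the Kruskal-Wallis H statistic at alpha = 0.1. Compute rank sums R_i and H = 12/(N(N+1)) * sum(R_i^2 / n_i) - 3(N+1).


Step 1: Combine all N = 9 observations and assign midranks.
sorted (value, group, rank): (7,G1,1), (9,G2,2.5), (9,G3,2.5), (13,G1,4), (14,G2,5), (17,G2,6), (21,G3,7), (23,G1,8), (27,G3,9)
Step 2: Sum ranks within each group.
R_1 = 13 (n_1 = 3)
R_2 = 13.5 (n_2 = 3)
R_3 = 18.5 (n_3 = 3)
Step 3: H = 12/(N(N+1)) * sum(R_i^2/n_i) - 3(N+1)
     = 12/(9*10) * (13^2/3 + 13.5^2/3 + 18.5^2/3) - 3*10
     = 0.133333 * 231.167 - 30
     = 0.822222.
Step 4: Ties present; correction factor C = 1 - 6/(9^3 - 9) = 0.991667. Corrected H = 0.822222 / 0.991667 = 0.829132.
Step 5: Under H0, H ~ chi^2(2); p-value = 0.660627.
Step 6: alpha = 0.1. fail to reject H0.

H = 0.8291, df = 2, p = 0.660627, fail to reject H0.


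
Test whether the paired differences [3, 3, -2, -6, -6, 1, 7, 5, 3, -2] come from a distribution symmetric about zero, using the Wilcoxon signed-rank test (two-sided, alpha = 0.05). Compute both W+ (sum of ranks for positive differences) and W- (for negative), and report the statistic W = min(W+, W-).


Step 1: Drop any zero differences (none here) and take |d_i|.
|d| = [3, 3, 2, 6, 6, 1, 7, 5, 3, 2]
Step 2: Midrank |d_i| (ties get averaged ranks).
ranks: |3|->5, |3|->5, |2|->2.5, |6|->8.5, |6|->8.5, |1|->1, |7|->10, |5|->7, |3|->5, |2|->2.5
Step 3: Attach original signs; sum ranks with positive sign and with negative sign.
W+ = 5 + 5 + 1 + 10 + 7 + 5 = 33
W- = 2.5 + 8.5 + 8.5 + 2.5 = 22
(Check: W+ + W- = 55 should equal n(n+1)/2 = 55.)
Step 4: Test statistic W = min(W+, W-) = 22.
Step 5: Ties in |d|, so use the tie-corrected normal approximation.
        E[W] = n(n+1)/4 = 10*11/4 = 27.5.
        Tie groups: |d|=2 (t=2), |d|=3 (t=3), |d|=6 (t=2); sum(t^3 - t) = 36.
        Var[W] = n(n+1)(2n+1)/24 - sum(t^3-t)/48 = 2310/24 - 36/48 = 95.5.
        z = (W - E[W]) / sqrt(Var[W]) = (22 - 27.5) / 9.7724 = -0.5628.
        Two-sided p = 2*Phi(z) = 0.573565.
Step 6: alpha = 0.05. fail to reject H0.

W+ = 33, W- = 22, W = min = 22, p = 0.573565, fail to reject H0.


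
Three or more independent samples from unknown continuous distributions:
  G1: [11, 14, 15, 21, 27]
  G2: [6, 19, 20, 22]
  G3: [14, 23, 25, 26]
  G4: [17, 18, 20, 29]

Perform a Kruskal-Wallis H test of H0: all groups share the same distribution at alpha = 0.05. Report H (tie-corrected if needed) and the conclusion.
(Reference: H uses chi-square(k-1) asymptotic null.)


Step 1: Combine all N = 17 observations and assign midranks.
sorted (value, group, rank): (6,G2,1), (11,G1,2), (14,G1,3.5), (14,G3,3.5), (15,G1,5), (17,G4,6), (18,G4,7), (19,G2,8), (20,G2,9.5), (20,G4,9.5), (21,G1,11), (22,G2,12), (23,G3,13), (25,G3,14), (26,G3,15), (27,G1,16), (29,G4,17)
Step 2: Sum ranks within each group.
R_1 = 37.5 (n_1 = 5)
R_2 = 30.5 (n_2 = 4)
R_3 = 45.5 (n_3 = 4)
R_4 = 39.5 (n_4 = 4)
Step 3: H = 12/(N(N+1)) * sum(R_i^2/n_i) - 3(N+1)
     = 12/(17*18) * (37.5^2/5 + 30.5^2/4 + 45.5^2/4 + 39.5^2/4) - 3*18
     = 0.039216 * 1421.44 - 54
     = 1.742647.
Step 4: Ties present; correction factor C = 1 - 12/(17^3 - 17) = 0.997549. Corrected H = 1.742647 / 0.997549 = 1.746929.
Step 5: Under H0, H ~ chi^2(3); p-value = 0.626551.
Step 6: alpha = 0.05. fail to reject H0.

H = 1.7469, df = 3, p = 0.626551, fail to reject H0.


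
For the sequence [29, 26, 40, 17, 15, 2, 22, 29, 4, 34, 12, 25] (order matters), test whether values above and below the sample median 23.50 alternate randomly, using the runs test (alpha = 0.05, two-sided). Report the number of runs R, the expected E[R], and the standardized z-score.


Step 1: Compute median = 23.50; label A = above, B = below.
Labels in order: AAABBBBABABA  (n_A = 6, n_B = 6)
Step 2: Count runs R = 7.
Step 3: Under H0 (random ordering), E[R] = 2*n_A*n_B/(n_A+n_B) + 1 = 2*6*6/12 + 1 = 7.0000.
        Var[R] = 2*n_A*n_B*(2*n_A*n_B - n_A - n_B) / ((n_A+n_B)^2 * (n_A+n_B-1)) = 4320/1584 = 2.7273.
        SD[R] = 1.6514.
Step 4: R = E[R], so z = 0 with no continuity correction.
Step 5: Two-sided p-value via normal approximation = 2*(1 - Phi(|z|)) = 1.000000.
Step 6: alpha = 0.05. fail to reject H0.

R = 7, z = 0.0000, p = 1.000000, fail to reject H0.


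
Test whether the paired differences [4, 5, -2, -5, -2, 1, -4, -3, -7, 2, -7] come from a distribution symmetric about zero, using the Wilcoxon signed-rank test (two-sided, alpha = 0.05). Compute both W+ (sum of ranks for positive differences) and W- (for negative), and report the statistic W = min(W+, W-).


Step 1: Drop any zero differences (none here) and take |d_i|.
|d| = [4, 5, 2, 5, 2, 1, 4, 3, 7, 2, 7]
Step 2: Midrank |d_i| (ties get averaged ranks).
ranks: |4|->6.5, |5|->8.5, |2|->3, |5|->8.5, |2|->3, |1|->1, |4|->6.5, |3|->5, |7|->10.5, |2|->3, |7|->10.5
Step 3: Attach original signs; sum ranks with positive sign and with negative sign.
W+ = 6.5 + 8.5 + 1 + 3 = 19
W- = 3 + 8.5 + 3 + 6.5 + 5 + 10.5 + 10.5 = 47
(Check: W+ + W- = 66 should equal n(n+1)/2 = 66.)
Step 4: Test statistic W = min(W+, W-) = 19.
Step 5: Ties in |d|, so use the tie-corrected normal approximation.
        E[W] = n(n+1)/4 = 11*12/4 = 33.
        Tie groups: |d|=2 (t=3), |d|=4 (t=2), |d|=5 (t=2), |d|=7 (t=2); sum(t^3 - t) = 42.
        Var[W] = n(n+1)(2n+1)/24 - sum(t^3-t)/48 = 3036/24 - 42/48 = 125.625.
        z = (W - E[W]) / sqrt(Var[W]) = (19 - 33) / 11.2083 = -1.2491.
        Two-sided p = 2*Phi(z) = 0.211636.
Step 6: alpha = 0.05. fail to reject H0.

W+ = 19, W- = 47, W = min = 19, p = 0.211636, fail to reject H0.


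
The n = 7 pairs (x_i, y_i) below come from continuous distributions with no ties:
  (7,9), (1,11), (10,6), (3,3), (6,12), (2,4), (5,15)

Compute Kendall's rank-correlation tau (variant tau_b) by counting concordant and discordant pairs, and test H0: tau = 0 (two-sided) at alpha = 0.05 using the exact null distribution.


Step 1: Enumerate the 21 unordered pairs (i,j) with i<j and classify each by sign(x_j-x_i) * sign(y_j-y_i).
  (1,2):dx=-6,dy=+2->D; (1,3):dx=+3,dy=-3->D; (1,4):dx=-4,dy=-6->C; (1,5):dx=-1,dy=+3->D
  (1,6):dx=-5,dy=-5->C; (1,7):dx=-2,dy=+6->D; (2,3):dx=+9,dy=-5->D; (2,4):dx=+2,dy=-8->D
  (2,5):dx=+5,dy=+1->C; (2,6):dx=+1,dy=-7->D; (2,7):dx=+4,dy=+4->C; (3,4):dx=-7,dy=-3->C
  (3,5):dx=-4,dy=+6->D; (3,6):dx=-8,dy=-2->C; (3,7):dx=-5,dy=+9->D; (4,5):dx=+3,dy=+9->C
  (4,6):dx=-1,dy=+1->D; (4,7):dx=+2,dy=+12->C; (5,6):dx=-4,dy=-8->C; (5,7):dx=-1,dy=+3->D
  (6,7):dx=+3,dy=+11->C
Step 2: C = 10, D = 11, total pairs = 21.
Step 3: tau = (C - D)/(n(n-1)/2) = (10 - 11)/21 = -0.047619.
Step 4: Exact two-sided p-value (enumerate n! = 5040 permutations of y under H0): p = 1.000000.
Step 5: alpha = 0.05. fail to reject H0.

tau_b = -0.0476 (C=10, D=11), p = 1.000000, fail to reject H0.


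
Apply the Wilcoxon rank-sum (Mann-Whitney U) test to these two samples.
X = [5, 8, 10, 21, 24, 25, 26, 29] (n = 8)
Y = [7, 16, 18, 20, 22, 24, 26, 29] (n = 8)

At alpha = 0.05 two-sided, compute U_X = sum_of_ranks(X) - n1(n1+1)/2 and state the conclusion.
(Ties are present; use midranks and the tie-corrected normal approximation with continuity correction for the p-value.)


Step 1: Combine and sort all 16 observations; assign midranks.
sorted (value, group): (5,X), (7,Y), (8,X), (10,X), (16,Y), (18,Y), (20,Y), (21,X), (22,Y), (24,X), (24,Y), (25,X), (26,X), (26,Y), (29,X), (29,Y)
ranks: 5->1, 7->2, 8->3, 10->4, 16->5, 18->6, 20->7, 21->8, 22->9, 24->10.5, 24->10.5, 25->12, 26->13.5, 26->13.5, 29->15.5, 29->15.5
Step 2: Rank sum for X: R1 = 1 + 3 + 4 + 8 + 10.5 + 12 + 13.5 + 15.5 = 67.5.
Step 3: U_X = R1 - n1(n1+1)/2 = 67.5 - 8*9/2 = 67.5 - 36 = 31.5.
       U_Y = n1*n2 - U_X = 64 - 31.5 = 32.5.
Step 4: Ties are present, so use the tie-corrected normal approximation (with continuity correction) for the p-value.
Step 5: p-value = 1.000000; compare to alpha = 0.05. fail to reject H0.

U_X = 31.5, p = 1.000000, fail to reject H0 at alpha = 0.05.


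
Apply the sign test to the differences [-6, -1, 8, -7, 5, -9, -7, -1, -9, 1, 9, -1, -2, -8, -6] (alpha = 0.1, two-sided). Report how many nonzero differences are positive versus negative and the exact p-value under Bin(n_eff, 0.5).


Step 1: Discard zero differences. Original n = 15; n_eff = number of nonzero differences = 15.
Nonzero differences (with sign): -6, -1, +8, -7, +5, -9, -7, -1, -9, +1, +9, -1, -2, -8, -6
Step 2: Count signs: positive = 4, negative = 11.
Step 3: Under H0: P(positive) = 0.5, so the number of positives S ~ Bin(15, 0.5).
Step 4: Two-sided exact p-value = sum of Bin(15,0.5) probabilities at or below the observed probability = 0.118469.
Step 5: alpha = 0.1. fail to reject H0.

n_eff = 15, pos = 4, neg = 11, p = 0.118469, fail to reject H0.


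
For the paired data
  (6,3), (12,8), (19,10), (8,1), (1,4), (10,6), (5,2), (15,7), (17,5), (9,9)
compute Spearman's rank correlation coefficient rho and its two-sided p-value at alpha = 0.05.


Step 1: Rank x and y separately (midranks; no ties here).
rank(x): 6->3, 12->7, 19->10, 8->4, 1->1, 10->6, 5->2, 15->8, 17->9, 9->5
rank(y): 3->3, 8->8, 10->10, 1->1, 4->4, 6->6, 2->2, 7->7, 5->5, 9->9
Step 2: d_i = R_x(i) - R_y(i); compute d_i^2.
  (3-3)^2=0, (7-8)^2=1, (10-10)^2=0, (4-1)^2=9, (1-4)^2=9, (6-6)^2=0, (2-2)^2=0, (8-7)^2=1, (9-5)^2=16, (5-9)^2=16
sum(d^2) = 52.
Step 3: rho = 1 - 6*52 / (10*(10^2 - 1)) = 1 - 312/990 = 0.684848.
Step 4: Under H0, t = rho * sqrt((n-2)/(1-rho^2)) = 2.6583 ~ t(8).
Step 5: Two-sided p-value from the t-distribution with 8 df = 0.028883.
Step 6: alpha = 0.05. reject H0.

rho = 0.6848, p = 0.028883, reject H0 at alpha = 0.05.


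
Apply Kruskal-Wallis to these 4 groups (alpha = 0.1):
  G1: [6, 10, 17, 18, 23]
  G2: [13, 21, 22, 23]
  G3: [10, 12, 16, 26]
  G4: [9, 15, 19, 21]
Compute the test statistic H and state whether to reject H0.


Step 1: Combine all N = 17 observations and assign midranks.
sorted (value, group, rank): (6,G1,1), (9,G4,2), (10,G1,3.5), (10,G3,3.5), (12,G3,5), (13,G2,6), (15,G4,7), (16,G3,8), (17,G1,9), (18,G1,10), (19,G4,11), (21,G2,12.5), (21,G4,12.5), (22,G2,14), (23,G1,15.5), (23,G2,15.5), (26,G3,17)
Step 2: Sum ranks within each group.
R_1 = 39 (n_1 = 5)
R_2 = 48 (n_2 = 4)
R_3 = 33.5 (n_3 = 4)
R_4 = 32.5 (n_4 = 4)
Step 3: H = 12/(N(N+1)) * sum(R_i^2/n_i) - 3(N+1)
     = 12/(17*18) * (39^2/5 + 48^2/4 + 33.5^2/4 + 32.5^2/4) - 3*18
     = 0.039216 * 1424.83 - 54
     = 1.875490.
Step 4: Ties present; correction factor C = 1 - 18/(17^3 - 17) = 0.996324. Corrected H = 1.875490 / 0.996324 = 1.882411.
Step 5: Under H0, H ~ chi^2(3); p-value = 0.597168.
Step 6: alpha = 0.1. fail to reject H0.

H = 1.8824, df = 3, p = 0.597168, fail to reject H0.


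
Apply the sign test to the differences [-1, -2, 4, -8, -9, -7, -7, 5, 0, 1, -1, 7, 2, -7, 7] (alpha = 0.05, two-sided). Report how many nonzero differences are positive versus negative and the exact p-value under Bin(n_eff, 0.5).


Step 1: Discard zero differences. Original n = 15; n_eff = number of nonzero differences = 14.
Nonzero differences (with sign): -1, -2, +4, -8, -9, -7, -7, +5, +1, -1, +7, +2, -7, +7
Step 2: Count signs: positive = 6, negative = 8.
Step 3: Under H0: P(positive) = 0.5, so the number of positives S ~ Bin(14, 0.5).
Step 4: Two-sided exact p-value = sum of Bin(14,0.5) probabilities at or below the observed probability = 0.790527.
Step 5: alpha = 0.05. fail to reject H0.

n_eff = 14, pos = 6, neg = 8, p = 0.790527, fail to reject H0.


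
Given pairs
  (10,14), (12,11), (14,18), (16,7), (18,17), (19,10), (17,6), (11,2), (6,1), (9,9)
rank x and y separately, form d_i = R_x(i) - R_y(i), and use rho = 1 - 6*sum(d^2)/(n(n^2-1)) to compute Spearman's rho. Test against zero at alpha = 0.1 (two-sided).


Step 1: Rank x and y separately (midranks; no ties here).
rank(x): 10->3, 12->5, 14->6, 16->7, 18->9, 19->10, 17->8, 11->4, 6->1, 9->2
rank(y): 14->8, 11->7, 18->10, 7->4, 17->9, 10->6, 6->3, 2->2, 1->1, 9->5
Step 2: d_i = R_x(i) - R_y(i); compute d_i^2.
  (3-8)^2=25, (5-7)^2=4, (6-10)^2=16, (7-4)^2=9, (9-9)^2=0, (10-6)^2=16, (8-3)^2=25, (4-2)^2=4, (1-1)^2=0, (2-5)^2=9
sum(d^2) = 108.
Step 3: rho = 1 - 6*108 / (10*(10^2 - 1)) = 1 - 648/990 = 0.345455.
Step 4: Under H0, t = rho * sqrt((n-2)/(1-rho^2)) = 1.0412 ~ t(8).
Step 5: Two-sided p-value from the t-distribution with 8 df = 0.328227.
Step 6: alpha = 0.1. fail to reject H0.

rho = 0.3455, p = 0.328227, fail to reject H0 at alpha = 0.1.


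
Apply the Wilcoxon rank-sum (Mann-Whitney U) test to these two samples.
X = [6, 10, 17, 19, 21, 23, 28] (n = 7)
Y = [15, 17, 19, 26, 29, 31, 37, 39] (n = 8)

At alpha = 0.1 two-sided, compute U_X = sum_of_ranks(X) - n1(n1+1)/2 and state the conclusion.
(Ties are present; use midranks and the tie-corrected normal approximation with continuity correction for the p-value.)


Step 1: Combine and sort all 15 observations; assign midranks.
sorted (value, group): (6,X), (10,X), (15,Y), (17,X), (17,Y), (19,X), (19,Y), (21,X), (23,X), (26,Y), (28,X), (29,Y), (31,Y), (37,Y), (39,Y)
ranks: 6->1, 10->2, 15->3, 17->4.5, 17->4.5, 19->6.5, 19->6.5, 21->8, 23->9, 26->10, 28->11, 29->12, 31->13, 37->14, 39->15
Step 2: Rank sum for X: R1 = 1 + 2 + 4.5 + 6.5 + 8 + 9 + 11 = 42.
Step 3: U_X = R1 - n1(n1+1)/2 = 42 - 7*8/2 = 42 - 28 = 14.
       U_Y = n1*n2 - U_X = 56 - 14 = 42.
Step 4: Ties are present, so use the tie-corrected normal approximation (with continuity correction) for the p-value.
Step 5: p-value = 0.117555; compare to alpha = 0.1. fail to reject H0.

U_X = 14, p = 0.117555, fail to reject H0 at alpha = 0.1.


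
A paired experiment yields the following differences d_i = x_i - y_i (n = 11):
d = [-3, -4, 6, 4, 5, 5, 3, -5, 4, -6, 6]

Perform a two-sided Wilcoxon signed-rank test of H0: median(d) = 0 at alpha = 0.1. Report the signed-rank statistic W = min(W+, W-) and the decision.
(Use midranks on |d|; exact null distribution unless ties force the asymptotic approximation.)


Step 1: Drop any zero differences (none here) and take |d_i|.
|d| = [3, 4, 6, 4, 5, 5, 3, 5, 4, 6, 6]
Step 2: Midrank |d_i| (ties get averaged ranks).
ranks: |3|->1.5, |4|->4, |6|->10, |4|->4, |5|->7, |5|->7, |3|->1.5, |5|->7, |4|->4, |6|->10, |6|->10
Step 3: Attach original signs; sum ranks with positive sign and with negative sign.
W+ = 10 + 4 + 7 + 7 + 1.5 + 4 + 10 = 43.5
W- = 1.5 + 4 + 7 + 10 = 22.5
(Check: W+ + W- = 66 should equal n(n+1)/2 = 66.)
Step 4: Test statistic W = min(W+, W-) = 22.5.
Step 5: Ties in |d|, so use the tie-corrected normal approximation.
        E[W] = n(n+1)/4 = 11*12/4 = 33.
        Tie groups: |d|=3 (t=2), |d|=4 (t=3), |d|=5 (t=3), |d|=6 (t=3); sum(t^3 - t) = 78.
        Var[W] = n(n+1)(2n+1)/24 - sum(t^3-t)/48 = 3036/24 - 78/48 = 124.875.
        z = (W - E[W]) / sqrt(Var[W]) = (22.5 - 33) / 11.1747 = -0.9396.
        Two-sided p = 2*Phi(z) = 0.347413.
Step 6: alpha = 0.1. fail to reject H0.

W+ = 43.5, W- = 22.5, W = min = 22.5, p = 0.347413, fail to reject H0.


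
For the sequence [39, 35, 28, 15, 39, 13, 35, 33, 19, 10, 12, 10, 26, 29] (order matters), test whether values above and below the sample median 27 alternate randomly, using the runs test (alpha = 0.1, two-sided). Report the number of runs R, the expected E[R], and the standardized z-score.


Step 1: Compute median = 27; label A = above, B = below.
Labels in order: AAABABAABBBBBA  (n_A = 7, n_B = 7)
Step 2: Count runs R = 7.
Step 3: Under H0 (random ordering), E[R] = 2*n_A*n_B/(n_A+n_B) + 1 = 2*7*7/14 + 1 = 8.0000.
        Var[R] = 2*n_A*n_B*(2*n_A*n_B - n_A - n_B) / ((n_A+n_B)^2 * (n_A+n_B-1)) = 8232/2548 = 3.2308.
        SD[R] = 1.7974.
Step 4: Continuity-corrected z = (R + 0.5 - E[R]) / SD[R] = (7 + 0.5 - 8.0000) / 1.7974 = -0.2782.
Step 5: Two-sided p-value via normal approximation = 2*(1 - Phi(|z|)) = 0.780879.
Step 6: alpha = 0.1. fail to reject H0.

R = 7, z = -0.2782, p = 0.780879, fail to reject H0.


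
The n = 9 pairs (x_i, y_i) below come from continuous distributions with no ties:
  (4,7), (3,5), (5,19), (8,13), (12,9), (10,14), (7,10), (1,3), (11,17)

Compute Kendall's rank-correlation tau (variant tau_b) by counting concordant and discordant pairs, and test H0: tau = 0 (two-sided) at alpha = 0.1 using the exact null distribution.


Step 1: Enumerate the 36 unordered pairs (i,j) with i<j and classify each by sign(x_j-x_i) * sign(y_j-y_i).
  (1,2):dx=-1,dy=-2->C; (1,3):dx=+1,dy=+12->C; (1,4):dx=+4,dy=+6->C; (1,5):dx=+8,dy=+2->C
  (1,6):dx=+6,dy=+7->C; (1,7):dx=+3,dy=+3->C; (1,8):dx=-3,dy=-4->C; (1,9):dx=+7,dy=+10->C
  (2,3):dx=+2,dy=+14->C; (2,4):dx=+5,dy=+8->C; (2,5):dx=+9,dy=+4->C; (2,6):dx=+7,dy=+9->C
  (2,7):dx=+4,dy=+5->C; (2,8):dx=-2,dy=-2->C; (2,9):dx=+8,dy=+12->C; (3,4):dx=+3,dy=-6->D
  (3,5):dx=+7,dy=-10->D; (3,6):dx=+5,dy=-5->D; (3,7):dx=+2,dy=-9->D; (3,8):dx=-4,dy=-16->C
  (3,9):dx=+6,dy=-2->D; (4,5):dx=+4,dy=-4->D; (4,6):dx=+2,dy=+1->C; (4,7):dx=-1,dy=-3->C
  (4,8):dx=-7,dy=-10->C; (4,9):dx=+3,dy=+4->C; (5,6):dx=-2,dy=+5->D; (5,7):dx=-5,dy=+1->D
  (5,8):dx=-11,dy=-6->C; (5,9):dx=-1,dy=+8->D; (6,7):dx=-3,dy=-4->C; (6,8):dx=-9,dy=-11->C
  (6,9):dx=+1,dy=+3->C; (7,8):dx=-6,dy=-7->C; (7,9):dx=+4,dy=+7->C; (8,9):dx=+10,dy=+14->C
Step 2: C = 27, D = 9, total pairs = 36.
Step 3: tau = (C - D)/(n(n-1)/2) = (27 - 9)/36 = 0.500000.
Step 4: Exact two-sided p-value (enumerate n! = 362880 permutations of y under H0): p = 0.075176.
Step 5: alpha = 0.1. reject H0.

tau_b = 0.5000 (C=27, D=9), p = 0.075176, reject H0.


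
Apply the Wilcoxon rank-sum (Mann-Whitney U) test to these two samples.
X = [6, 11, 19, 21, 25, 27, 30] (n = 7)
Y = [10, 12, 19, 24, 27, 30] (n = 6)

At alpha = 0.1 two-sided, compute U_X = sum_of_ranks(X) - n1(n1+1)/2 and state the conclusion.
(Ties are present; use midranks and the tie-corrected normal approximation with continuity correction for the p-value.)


Step 1: Combine and sort all 13 observations; assign midranks.
sorted (value, group): (6,X), (10,Y), (11,X), (12,Y), (19,X), (19,Y), (21,X), (24,Y), (25,X), (27,X), (27,Y), (30,X), (30,Y)
ranks: 6->1, 10->2, 11->3, 12->4, 19->5.5, 19->5.5, 21->7, 24->8, 25->9, 27->10.5, 27->10.5, 30->12.5, 30->12.5
Step 2: Rank sum for X: R1 = 1 + 3 + 5.5 + 7 + 9 + 10.5 + 12.5 = 48.5.
Step 3: U_X = R1 - n1(n1+1)/2 = 48.5 - 7*8/2 = 48.5 - 28 = 20.5.
       U_Y = n1*n2 - U_X = 42 - 20.5 = 21.5.
Step 4: Ties are present, so use the tie-corrected normal approximation (with continuity correction) for the p-value.
Step 5: p-value = 1.000000; compare to alpha = 0.1. fail to reject H0.

U_X = 20.5, p = 1.000000, fail to reject H0 at alpha = 0.1.


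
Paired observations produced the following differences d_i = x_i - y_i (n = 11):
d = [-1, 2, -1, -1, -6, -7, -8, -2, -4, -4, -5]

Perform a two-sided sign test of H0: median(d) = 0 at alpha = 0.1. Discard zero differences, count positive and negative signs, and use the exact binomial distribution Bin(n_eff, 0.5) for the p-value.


Step 1: Discard zero differences. Original n = 11; n_eff = number of nonzero differences = 11.
Nonzero differences (with sign): -1, +2, -1, -1, -6, -7, -8, -2, -4, -4, -5
Step 2: Count signs: positive = 1, negative = 10.
Step 3: Under H0: P(positive) = 0.5, so the number of positives S ~ Bin(11, 0.5).
Step 4: Two-sided exact p-value = sum of Bin(11,0.5) probabilities at or below the observed probability = 0.011719.
Step 5: alpha = 0.1. reject H0.

n_eff = 11, pos = 1, neg = 10, p = 0.011719, reject H0.


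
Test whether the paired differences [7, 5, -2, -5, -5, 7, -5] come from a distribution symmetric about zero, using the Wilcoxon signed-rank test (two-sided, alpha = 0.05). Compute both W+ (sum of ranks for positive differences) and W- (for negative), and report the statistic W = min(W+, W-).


Step 1: Drop any zero differences (none here) and take |d_i|.
|d| = [7, 5, 2, 5, 5, 7, 5]
Step 2: Midrank |d_i| (ties get averaged ranks).
ranks: |7|->6.5, |5|->3.5, |2|->1, |5|->3.5, |5|->3.5, |7|->6.5, |5|->3.5
Step 3: Attach original signs; sum ranks with positive sign and with negative sign.
W+ = 6.5 + 3.5 + 6.5 = 16.5
W- = 1 + 3.5 + 3.5 + 3.5 = 11.5
(Check: W+ + W- = 28 should equal n(n+1)/2 = 28.)
Step 4: Test statistic W = min(W+, W-) = 11.5.
Step 5: Ties in |d|, so use the tie-corrected normal approximation.
        E[W] = n(n+1)/4 = 7*8/4 = 14.
        Tie groups: |d|=5 (t=4), |d|=7 (t=2); sum(t^3 - t) = 66.
        Var[W] = n(n+1)(2n+1)/24 - sum(t^3-t)/48 = 840/24 - 66/48 = 33.625.
        z = (W - E[W]) / sqrt(Var[W]) = (11.5 - 14) / 5.7987 = -0.4311.
        Two-sided p = 2*Phi(z) = 0.666373.
Step 6: alpha = 0.05. fail to reject H0.

W+ = 16.5, W- = 11.5, W = min = 11.5, p = 0.666373, fail to reject H0.


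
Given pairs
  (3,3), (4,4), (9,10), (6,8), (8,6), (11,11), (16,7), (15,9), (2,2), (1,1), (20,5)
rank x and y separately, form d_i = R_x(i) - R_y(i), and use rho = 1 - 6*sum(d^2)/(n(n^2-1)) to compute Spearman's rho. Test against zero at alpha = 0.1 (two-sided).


Step 1: Rank x and y separately (midranks; no ties here).
rank(x): 3->3, 4->4, 9->7, 6->5, 8->6, 11->8, 16->10, 15->9, 2->2, 1->1, 20->11
rank(y): 3->3, 4->4, 10->10, 8->8, 6->6, 11->11, 7->7, 9->9, 2->2, 1->1, 5->5
Step 2: d_i = R_x(i) - R_y(i); compute d_i^2.
  (3-3)^2=0, (4-4)^2=0, (7-10)^2=9, (5-8)^2=9, (6-6)^2=0, (8-11)^2=9, (10-7)^2=9, (9-9)^2=0, (2-2)^2=0, (1-1)^2=0, (11-5)^2=36
sum(d^2) = 72.
Step 3: rho = 1 - 6*72 / (11*(11^2 - 1)) = 1 - 432/1320 = 0.672727.
Step 4: Under H0, t = rho * sqrt((n-2)/(1-rho^2)) = 2.7277 ~ t(9).
Step 5: Two-sided p-value from the t-distribution with 9 df = 0.023313.
Step 6: alpha = 0.1. reject H0.

rho = 0.6727, p = 0.023313, reject H0 at alpha = 0.1.


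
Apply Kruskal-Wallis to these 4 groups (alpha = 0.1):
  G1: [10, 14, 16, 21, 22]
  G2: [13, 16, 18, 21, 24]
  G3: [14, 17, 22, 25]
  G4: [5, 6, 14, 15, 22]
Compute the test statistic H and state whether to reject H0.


Step 1: Combine all N = 19 observations and assign midranks.
sorted (value, group, rank): (5,G4,1), (6,G4,2), (10,G1,3), (13,G2,4), (14,G1,6), (14,G3,6), (14,G4,6), (15,G4,8), (16,G1,9.5), (16,G2,9.5), (17,G3,11), (18,G2,12), (21,G1,13.5), (21,G2,13.5), (22,G1,16), (22,G3,16), (22,G4,16), (24,G2,18), (25,G3,19)
Step 2: Sum ranks within each group.
R_1 = 48 (n_1 = 5)
R_2 = 57 (n_2 = 5)
R_3 = 52 (n_3 = 4)
R_4 = 33 (n_4 = 5)
Step 3: H = 12/(N(N+1)) * sum(R_i^2/n_i) - 3(N+1)
     = 12/(19*20) * (48^2/5 + 57^2/5 + 52^2/4 + 33^2/5) - 3*20
     = 0.031579 * 2004.4 - 60
     = 3.296842.
Step 4: Ties present; correction factor C = 1 - 60/(19^3 - 19) = 0.991228. Corrected H = 3.296842 / 0.991228 = 3.326018.
Step 5: Under H0, H ~ chi^2(3); p-value = 0.344038.
Step 6: alpha = 0.1. fail to reject H0.

H = 3.3260, df = 3, p = 0.344038, fail to reject H0.


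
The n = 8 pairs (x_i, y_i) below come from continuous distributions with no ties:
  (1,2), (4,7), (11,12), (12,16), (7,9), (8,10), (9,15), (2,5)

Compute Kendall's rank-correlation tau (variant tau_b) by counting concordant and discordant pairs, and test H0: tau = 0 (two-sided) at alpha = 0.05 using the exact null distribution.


Step 1: Enumerate the 28 unordered pairs (i,j) with i<j and classify each by sign(x_j-x_i) * sign(y_j-y_i).
  (1,2):dx=+3,dy=+5->C; (1,3):dx=+10,dy=+10->C; (1,4):dx=+11,dy=+14->C; (1,5):dx=+6,dy=+7->C
  (1,6):dx=+7,dy=+8->C; (1,7):dx=+8,dy=+13->C; (1,8):dx=+1,dy=+3->C; (2,3):dx=+7,dy=+5->C
  (2,4):dx=+8,dy=+9->C; (2,5):dx=+3,dy=+2->C; (2,6):dx=+4,dy=+3->C; (2,7):dx=+5,dy=+8->C
  (2,8):dx=-2,dy=-2->C; (3,4):dx=+1,dy=+4->C; (3,5):dx=-4,dy=-3->C; (3,6):dx=-3,dy=-2->C
  (3,7):dx=-2,dy=+3->D; (3,8):dx=-9,dy=-7->C; (4,5):dx=-5,dy=-7->C; (4,6):dx=-4,dy=-6->C
  (4,7):dx=-3,dy=-1->C; (4,8):dx=-10,dy=-11->C; (5,6):dx=+1,dy=+1->C; (5,7):dx=+2,dy=+6->C
  (5,8):dx=-5,dy=-4->C; (6,7):dx=+1,dy=+5->C; (6,8):dx=-6,dy=-5->C; (7,8):dx=-7,dy=-10->C
Step 2: C = 27, D = 1, total pairs = 28.
Step 3: tau = (C - D)/(n(n-1)/2) = (27 - 1)/28 = 0.928571.
Step 4: Exact two-sided p-value (enumerate n! = 40320 permutations of y under H0): p = 0.000397.
Step 5: alpha = 0.05. reject H0.

tau_b = 0.9286 (C=27, D=1), p = 0.000397, reject H0.


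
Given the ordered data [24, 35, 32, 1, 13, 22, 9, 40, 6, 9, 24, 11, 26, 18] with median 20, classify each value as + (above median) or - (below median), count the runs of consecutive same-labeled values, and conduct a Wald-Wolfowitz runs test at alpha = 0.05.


Step 1: Compute median = 20; label A = above, B = below.
Labels in order: AAABBABABBABAB  (n_A = 7, n_B = 7)
Step 2: Count runs R = 10.
Step 3: Under H0 (random ordering), E[R] = 2*n_A*n_B/(n_A+n_B) + 1 = 2*7*7/14 + 1 = 8.0000.
        Var[R] = 2*n_A*n_B*(2*n_A*n_B - n_A - n_B) / ((n_A+n_B)^2 * (n_A+n_B-1)) = 8232/2548 = 3.2308.
        SD[R] = 1.7974.
Step 4: Continuity-corrected z = (R - 0.5 - E[R]) / SD[R] = (10 - 0.5 - 8.0000) / 1.7974 = 0.8345.
Step 5: Two-sided p-value via normal approximation = 2*(1 - Phi(|z|)) = 0.403986.
Step 6: alpha = 0.05. fail to reject H0.

R = 10, z = 0.8345, p = 0.403986, fail to reject H0.


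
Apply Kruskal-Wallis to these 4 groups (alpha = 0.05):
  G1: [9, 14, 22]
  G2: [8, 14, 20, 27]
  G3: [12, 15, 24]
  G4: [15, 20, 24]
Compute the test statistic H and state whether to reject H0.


Step 1: Combine all N = 13 observations and assign midranks.
sorted (value, group, rank): (8,G2,1), (9,G1,2), (12,G3,3), (14,G1,4.5), (14,G2,4.5), (15,G3,6.5), (15,G4,6.5), (20,G2,8.5), (20,G4,8.5), (22,G1,10), (24,G3,11.5), (24,G4,11.5), (27,G2,13)
Step 2: Sum ranks within each group.
R_1 = 16.5 (n_1 = 3)
R_2 = 27 (n_2 = 4)
R_3 = 21 (n_3 = 3)
R_4 = 26.5 (n_4 = 3)
Step 3: H = 12/(N(N+1)) * sum(R_i^2/n_i) - 3(N+1)
     = 12/(13*14) * (16.5^2/3 + 27^2/4 + 21^2/3 + 26.5^2/3) - 3*14
     = 0.065934 * 654.083 - 42
     = 1.126374.
Step 4: Ties present; correction factor C = 1 - 24/(13^3 - 13) = 0.989011. Corrected H = 1.126374 / 0.989011 = 1.138889.
Step 5: Under H0, H ~ chi^2(3); p-value = 0.767695.
Step 6: alpha = 0.05. fail to reject H0.

H = 1.1389, df = 3, p = 0.767695, fail to reject H0.


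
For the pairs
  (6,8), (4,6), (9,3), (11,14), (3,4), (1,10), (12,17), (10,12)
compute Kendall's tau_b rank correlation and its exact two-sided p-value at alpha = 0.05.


Step 1: Enumerate the 28 unordered pairs (i,j) with i<j and classify each by sign(x_j-x_i) * sign(y_j-y_i).
  (1,2):dx=-2,dy=-2->C; (1,3):dx=+3,dy=-5->D; (1,4):dx=+5,dy=+6->C; (1,5):dx=-3,dy=-4->C
  (1,6):dx=-5,dy=+2->D; (1,7):dx=+6,dy=+9->C; (1,8):dx=+4,dy=+4->C; (2,3):dx=+5,dy=-3->D
  (2,4):dx=+7,dy=+8->C; (2,5):dx=-1,dy=-2->C; (2,6):dx=-3,dy=+4->D; (2,7):dx=+8,dy=+11->C
  (2,8):dx=+6,dy=+6->C; (3,4):dx=+2,dy=+11->C; (3,5):dx=-6,dy=+1->D; (3,6):dx=-8,dy=+7->D
  (3,7):dx=+3,dy=+14->C; (3,8):dx=+1,dy=+9->C; (4,5):dx=-8,dy=-10->C; (4,6):dx=-10,dy=-4->C
  (4,7):dx=+1,dy=+3->C; (4,8):dx=-1,dy=-2->C; (5,6):dx=-2,dy=+6->D; (5,7):dx=+9,dy=+13->C
  (5,8):dx=+7,dy=+8->C; (6,7):dx=+11,dy=+7->C; (6,8):dx=+9,dy=+2->C; (7,8):dx=-2,dy=-5->C
Step 2: C = 21, D = 7, total pairs = 28.
Step 3: tau = (C - D)/(n(n-1)/2) = (21 - 7)/28 = 0.500000.
Step 4: Exact two-sided p-value (enumerate n! = 40320 permutations of y under H0): p = 0.108681.
Step 5: alpha = 0.05. fail to reject H0.

tau_b = 0.5000 (C=21, D=7), p = 0.108681, fail to reject H0.


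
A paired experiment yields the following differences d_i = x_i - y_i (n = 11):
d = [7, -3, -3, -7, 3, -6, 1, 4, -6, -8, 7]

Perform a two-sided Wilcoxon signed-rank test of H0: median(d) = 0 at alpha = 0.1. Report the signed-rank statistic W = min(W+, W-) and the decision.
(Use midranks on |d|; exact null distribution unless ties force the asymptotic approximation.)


Step 1: Drop any zero differences (none here) and take |d_i|.
|d| = [7, 3, 3, 7, 3, 6, 1, 4, 6, 8, 7]
Step 2: Midrank |d_i| (ties get averaged ranks).
ranks: |7|->9, |3|->3, |3|->3, |7|->9, |3|->3, |6|->6.5, |1|->1, |4|->5, |6|->6.5, |8|->11, |7|->9
Step 3: Attach original signs; sum ranks with positive sign and with negative sign.
W+ = 9 + 3 + 1 + 5 + 9 = 27
W- = 3 + 3 + 9 + 6.5 + 6.5 + 11 = 39
(Check: W+ + W- = 66 should equal n(n+1)/2 = 66.)
Step 4: Test statistic W = min(W+, W-) = 27.
Step 5: Ties in |d|, so use the tie-corrected normal approximation.
        E[W] = n(n+1)/4 = 11*12/4 = 33.
        Tie groups: |d|=3 (t=3), |d|=6 (t=2), |d|=7 (t=3); sum(t^3 - t) = 54.
        Var[W] = n(n+1)(2n+1)/24 - sum(t^3-t)/48 = 3036/24 - 54/48 = 125.375.
        z = (W - E[W]) / sqrt(Var[W]) = (27 - 33) / 11.1971 = -0.5359.
        Two-sided p = 2*Phi(z) = 0.592060.
Step 6: alpha = 0.1. fail to reject H0.

W+ = 27, W- = 39, W = min = 27, p = 0.592060, fail to reject H0.


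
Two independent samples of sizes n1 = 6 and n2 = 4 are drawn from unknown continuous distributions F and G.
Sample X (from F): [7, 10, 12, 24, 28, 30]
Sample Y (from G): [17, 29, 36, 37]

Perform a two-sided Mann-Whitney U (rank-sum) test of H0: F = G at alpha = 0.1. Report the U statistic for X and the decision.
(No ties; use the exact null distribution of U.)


Step 1: Combine and sort all 10 observations; assign midranks.
sorted (value, group): (7,X), (10,X), (12,X), (17,Y), (24,X), (28,X), (29,Y), (30,X), (36,Y), (37,Y)
ranks: 7->1, 10->2, 12->3, 17->4, 24->5, 28->6, 29->7, 30->8, 36->9, 37->10
Step 2: Rank sum for X: R1 = 1 + 2 + 3 + 5 + 6 + 8 = 25.
Step 3: U_X = R1 - n1(n1+1)/2 = 25 - 6*7/2 = 25 - 21 = 4.
       U_Y = n1*n2 - U_X = 24 - 4 = 20.
Step 4: No ties, so the exact null distribution of U (based on enumerating the C(10,6) = 210 equally likely rank assignments) gives the two-sided p-value.
Step 5: p-value = 0.114286; compare to alpha = 0.1. fail to reject H0.

U_X = 4, p = 0.114286, fail to reject H0 at alpha = 0.1.


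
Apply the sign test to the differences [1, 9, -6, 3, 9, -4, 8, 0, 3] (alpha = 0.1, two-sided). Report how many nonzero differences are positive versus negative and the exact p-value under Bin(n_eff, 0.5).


Step 1: Discard zero differences. Original n = 9; n_eff = number of nonzero differences = 8.
Nonzero differences (with sign): +1, +9, -6, +3, +9, -4, +8, +3
Step 2: Count signs: positive = 6, negative = 2.
Step 3: Under H0: P(positive) = 0.5, so the number of positives S ~ Bin(8, 0.5).
Step 4: Two-sided exact p-value = sum of Bin(8,0.5) probabilities at or below the observed probability = 0.289062.
Step 5: alpha = 0.1. fail to reject H0.

n_eff = 8, pos = 6, neg = 2, p = 0.289062, fail to reject H0.


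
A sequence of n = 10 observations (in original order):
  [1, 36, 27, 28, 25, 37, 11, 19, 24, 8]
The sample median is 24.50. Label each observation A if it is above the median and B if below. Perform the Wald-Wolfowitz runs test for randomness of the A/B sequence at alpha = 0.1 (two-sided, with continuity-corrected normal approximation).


Step 1: Compute median = 24.50; label A = above, B = below.
Labels in order: BAAAAABBBB  (n_A = 5, n_B = 5)
Step 2: Count runs R = 3.
Step 3: Under H0 (random ordering), E[R] = 2*n_A*n_B/(n_A+n_B) + 1 = 2*5*5/10 + 1 = 6.0000.
        Var[R] = 2*n_A*n_B*(2*n_A*n_B - n_A - n_B) / ((n_A+n_B)^2 * (n_A+n_B-1)) = 2000/900 = 2.2222.
        SD[R] = 1.4907.
Step 4: Continuity-corrected z = (R + 0.5 - E[R]) / SD[R] = (3 + 0.5 - 6.0000) / 1.4907 = -1.6771.
Step 5: Two-sided p-value via normal approximation = 2*(1 - Phi(|z|)) = 0.093533.
Step 6: alpha = 0.1. reject H0.

R = 3, z = -1.6771, p = 0.093533, reject H0.


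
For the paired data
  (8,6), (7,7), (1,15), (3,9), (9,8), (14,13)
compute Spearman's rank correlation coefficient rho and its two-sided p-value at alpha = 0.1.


Step 1: Rank x and y separately (midranks; no ties here).
rank(x): 8->4, 7->3, 1->1, 3->2, 9->5, 14->6
rank(y): 6->1, 7->2, 15->6, 9->4, 8->3, 13->5
Step 2: d_i = R_x(i) - R_y(i); compute d_i^2.
  (4-1)^2=9, (3-2)^2=1, (1-6)^2=25, (2-4)^2=4, (5-3)^2=4, (6-5)^2=1
sum(d^2) = 44.
Step 3: rho = 1 - 6*44 / (6*(6^2 - 1)) = 1 - 264/210 = -0.257143.
Step 4: Under H0, t = rho * sqrt((n-2)/(1-rho^2)) = -0.5322 ~ t(4).
Step 5: Two-sided p-value from the t-distribution with 4 df = 0.622787.
Step 6: alpha = 0.1. fail to reject H0.

rho = -0.2571, p = 0.622787, fail to reject H0 at alpha = 0.1.


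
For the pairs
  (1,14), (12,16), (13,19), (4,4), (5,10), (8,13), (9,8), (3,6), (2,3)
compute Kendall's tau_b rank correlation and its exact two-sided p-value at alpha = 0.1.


Step 1: Enumerate the 36 unordered pairs (i,j) with i<j and classify each by sign(x_j-x_i) * sign(y_j-y_i).
  (1,2):dx=+11,dy=+2->C; (1,3):dx=+12,dy=+5->C; (1,4):dx=+3,dy=-10->D; (1,5):dx=+4,dy=-4->D
  (1,6):dx=+7,dy=-1->D; (1,7):dx=+8,dy=-6->D; (1,8):dx=+2,dy=-8->D; (1,9):dx=+1,dy=-11->D
  (2,3):dx=+1,dy=+3->C; (2,4):dx=-8,dy=-12->C; (2,5):dx=-7,dy=-6->C; (2,6):dx=-4,dy=-3->C
  (2,7):dx=-3,dy=-8->C; (2,8):dx=-9,dy=-10->C; (2,9):dx=-10,dy=-13->C; (3,4):dx=-9,dy=-15->C
  (3,5):dx=-8,dy=-9->C; (3,6):dx=-5,dy=-6->C; (3,7):dx=-4,dy=-11->C; (3,8):dx=-10,dy=-13->C
  (3,9):dx=-11,dy=-16->C; (4,5):dx=+1,dy=+6->C; (4,6):dx=+4,dy=+9->C; (4,7):dx=+5,dy=+4->C
  (4,8):dx=-1,dy=+2->D; (4,9):dx=-2,dy=-1->C; (5,6):dx=+3,dy=+3->C; (5,7):dx=+4,dy=-2->D
  (5,8):dx=-2,dy=-4->C; (5,9):dx=-3,dy=-7->C; (6,7):dx=+1,dy=-5->D; (6,8):dx=-5,dy=-7->C
  (6,9):dx=-6,dy=-10->C; (7,8):dx=-6,dy=-2->C; (7,9):dx=-7,dy=-5->C; (8,9):dx=-1,dy=-3->C
Step 2: C = 27, D = 9, total pairs = 36.
Step 3: tau = (C - D)/(n(n-1)/2) = (27 - 9)/36 = 0.500000.
Step 4: Exact two-sided p-value (enumerate n! = 362880 permutations of y under H0): p = 0.075176.
Step 5: alpha = 0.1. reject H0.

tau_b = 0.5000 (C=27, D=9), p = 0.075176, reject H0.


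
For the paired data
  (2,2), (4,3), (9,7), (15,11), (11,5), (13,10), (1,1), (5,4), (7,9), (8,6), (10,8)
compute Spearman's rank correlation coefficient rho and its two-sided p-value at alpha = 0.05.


Step 1: Rank x and y separately (midranks; no ties here).
rank(x): 2->2, 4->3, 9->7, 15->11, 11->9, 13->10, 1->1, 5->4, 7->5, 8->6, 10->8
rank(y): 2->2, 3->3, 7->7, 11->11, 5->5, 10->10, 1->1, 4->4, 9->9, 6->6, 8->8
Step 2: d_i = R_x(i) - R_y(i); compute d_i^2.
  (2-2)^2=0, (3-3)^2=0, (7-7)^2=0, (11-11)^2=0, (9-5)^2=16, (10-10)^2=0, (1-1)^2=0, (4-4)^2=0, (5-9)^2=16, (6-6)^2=0, (8-8)^2=0
sum(d^2) = 32.
Step 3: rho = 1 - 6*32 / (11*(11^2 - 1)) = 1 - 192/1320 = 0.854545.
Step 4: Under H0, t = rho * sqrt((n-2)/(1-rho^2)) = 4.9360 ~ t(9).
Step 5: Two-sided p-value from the t-distribution with 9 df = 0.000807.
Step 6: alpha = 0.05. reject H0.

rho = 0.8545, p = 0.000807, reject H0 at alpha = 0.05.


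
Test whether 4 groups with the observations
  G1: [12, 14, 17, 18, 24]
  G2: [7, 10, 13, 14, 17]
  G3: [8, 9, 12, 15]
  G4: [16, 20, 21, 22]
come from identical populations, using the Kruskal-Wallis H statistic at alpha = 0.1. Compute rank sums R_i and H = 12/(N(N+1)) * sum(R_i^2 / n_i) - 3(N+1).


Step 1: Combine all N = 18 observations and assign midranks.
sorted (value, group, rank): (7,G2,1), (8,G3,2), (9,G3,3), (10,G2,4), (12,G1,5.5), (12,G3,5.5), (13,G2,7), (14,G1,8.5), (14,G2,8.5), (15,G3,10), (16,G4,11), (17,G1,12.5), (17,G2,12.5), (18,G1,14), (20,G4,15), (21,G4,16), (22,G4,17), (24,G1,18)
Step 2: Sum ranks within each group.
R_1 = 58.5 (n_1 = 5)
R_2 = 33 (n_2 = 5)
R_3 = 20.5 (n_3 = 4)
R_4 = 59 (n_4 = 4)
Step 3: H = 12/(N(N+1)) * sum(R_i^2/n_i) - 3(N+1)
     = 12/(18*19) * (58.5^2/5 + 33^2/5 + 20.5^2/4 + 59^2/4) - 3*19
     = 0.035088 * 1877.56 - 57
     = 8.879386.
Step 4: Ties present; correction factor C = 1 - 18/(18^3 - 18) = 0.996904. Corrected H = 8.879386 / 0.996904 = 8.906962.
Step 5: Under H0, H ~ chi^2(3); p-value = 0.030554.
Step 6: alpha = 0.1. reject H0.

H = 8.9070, df = 3, p = 0.030554, reject H0.


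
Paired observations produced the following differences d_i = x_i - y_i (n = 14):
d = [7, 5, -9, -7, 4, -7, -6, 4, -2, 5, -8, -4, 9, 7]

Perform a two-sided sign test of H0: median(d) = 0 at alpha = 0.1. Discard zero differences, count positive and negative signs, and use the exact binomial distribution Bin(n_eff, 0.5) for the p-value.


Step 1: Discard zero differences. Original n = 14; n_eff = number of nonzero differences = 14.
Nonzero differences (with sign): +7, +5, -9, -7, +4, -7, -6, +4, -2, +5, -8, -4, +9, +7
Step 2: Count signs: positive = 7, negative = 7.
Step 3: Under H0: P(positive) = 0.5, so the number of positives S ~ Bin(14, 0.5).
Step 4: Two-sided exact p-value = sum of Bin(14,0.5) probabilities at or below the observed probability = 1.000000.
Step 5: alpha = 0.1. fail to reject H0.

n_eff = 14, pos = 7, neg = 7, p = 1.000000, fail to reject H0.


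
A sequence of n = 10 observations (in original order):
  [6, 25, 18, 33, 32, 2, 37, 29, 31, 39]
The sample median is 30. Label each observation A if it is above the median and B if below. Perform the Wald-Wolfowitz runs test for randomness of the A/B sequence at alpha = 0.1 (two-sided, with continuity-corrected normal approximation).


Step 1: Compute median = 30; label A = above, B = below.
Labels in order: BBBAABABAA  (n_A = 5, n_B = 5)
Step 2: Count runs R = 6.
Step 3: Under H0 (random ordering), E[R] = 2*n_A*n_B/(n_A+n_B) + 1 = 2*5*5/10 + 1 = 6.0000.
        Var[R] = 2*n_A*n_B*(2*n_A*n_B - n_A - n_B) / ((n_A+n_B)^2 * (n_A+n_B-1)) = 2000/900 = 2.2222.
        SD[R] = 1.4907.
Step 4: R = E[R], so z = 0 with no continuity correction.
Step 5: Two-sided p-value via normal approximation = 2*(1 - Phi(|z|)) = 1.000000.
Step 6: alpha = 0.1. fail to reject H0.

R = 6, z = 0.0000, p = 1.000000, fail to reject H0.


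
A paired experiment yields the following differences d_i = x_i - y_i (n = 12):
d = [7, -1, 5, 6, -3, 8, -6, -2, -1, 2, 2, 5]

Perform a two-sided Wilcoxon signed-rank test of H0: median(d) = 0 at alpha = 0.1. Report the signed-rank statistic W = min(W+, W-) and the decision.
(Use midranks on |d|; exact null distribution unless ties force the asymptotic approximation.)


Step 1: Drop any zero differences (none here) and take |d_i|.
|d| = [7, 1, 5, 6, 3, 8, 6, 2, 1, 2, 2, 5]
Step 2: Midrank |d_i| (ties get averaged ranks).
ranks: |7|->11, |1|->1.5, |5|->7.5, |6|->9.5, |3|->6, |8|->12, |6|->9.5, |2|->4, |1|->1.5, |2|->4, |2|->4, |5|->7.5
Step 3: Attach original signs; sum ranks with positive sign and with negative sign.
W+ = 11 + 7.5 + 9.5 + 12 + 4 + 4 + 7.5 = 55.5
W- = 1.5 + 6 + 9.5 + 4 + 1.5 = 22.5
(Check: W+ + W- = 78 should equal n(n+1)/2 = 78.)
Step 4: Test statistic W = min(W+, W-) = 22.5.
Step 5: Ties in |d|, so use the tie-corrected normal approximation.
        E[W] = n(n+1)/4 = 12*13/4 = 39.
        Tie groups: |d|=1 (t=2), |d|=2 (t=3), |d|=5 (t=2), |d|=6 (t=2); sum(t^3 - t) = 42.
        Var[W] = n(n+1)(2n+1)/24 - sum(t^3-t)/48 = 3900/24 - 42/48 = 161.625.
        z = (W - E[W]) / sqrt(Var[W]) = (22.5 - 39) / 12.7132 = -1.2979.
        Two-sided p = 2*Phi(z) = 0.194334.
Step 6: alpha = 0.1. fail to reject H0.

W+ = 55.5, W- = 22.5, W = min = 22.5, p = 0.194334, fail to reject H0.


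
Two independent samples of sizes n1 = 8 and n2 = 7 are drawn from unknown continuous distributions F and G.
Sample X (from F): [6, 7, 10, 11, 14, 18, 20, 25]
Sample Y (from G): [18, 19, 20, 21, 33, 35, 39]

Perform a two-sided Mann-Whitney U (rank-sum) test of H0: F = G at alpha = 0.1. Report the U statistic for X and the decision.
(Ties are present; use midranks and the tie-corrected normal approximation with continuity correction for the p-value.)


Step 1: Combine and sort all 15 observations; assign midranks.
sorted (value, group): (6,X), (7,X), (10,X), (11,X), (14,X), (18,X), (18,Y), (19,Y), (20,X), (20,Y), (21,Y), (25,X), (33,Y), (35,Y), (39,Y)
ranks: 6->1, 7->2, 10->3, 11->4, 14->5, 18->6.5, 18->6.5, 19->8, 20->9.5, 20->9.5, 21->11, 25->12, 33->13, 35->14, 39->15
Step 2: Rank sum for X: R1 = 1 + 2 + 3 + 4 + 5 + 6.5 + 9.5 + 12 = 43.
Step 3: U_X = R1 - n1(n1+1)/2 = 43 - 8*9/2 = 43 - 36 = 7.
       U_Y = n1*n2 - U_X = 56 - 7 = 49.
Step 4: Ties are present, so use the tie-corrected normal approximation (with continuity correction) for the p-value.
Step 5: p-value = 0.017470; compare to alpha = 0.1. reject H0.

U_X = 7, p = 0.017470, reject H0 at alpha = 0.1.


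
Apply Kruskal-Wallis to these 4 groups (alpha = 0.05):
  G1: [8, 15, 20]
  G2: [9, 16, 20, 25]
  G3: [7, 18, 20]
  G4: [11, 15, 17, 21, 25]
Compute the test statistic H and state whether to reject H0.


Step 1: Combine all N = 15 observations and assign midranks.
sorted (value, group, rank): (7,G3,1), (8,G1,2), (9,G2,3), (11,G4,4), (15,G1,5.5), (15,G4,5.5), (16,G2,7), (17,G4,8), (18,G3,9), (20,G1,11), (20,G2,11), (20,G3,11), (21,G4,13), (25,G2,14.5), (25,G4,14.5)
Step 2: Sum ranks within each group.
R_1 = 18.5 (n_1 = 3)
R_2 = 35.5 (n_2 = 4)
R_3 = 21 (n_3 = 3)
R_4 = 45 (n_4 = 5)
Step 3: H = 12/(N(N+1)) * sum(R_i^2/n_i) - 3(N+1)
     = 12/(15*16) * (18.5^2/3 + 35.5^2/4 + 21^2/3 + 45^2/5) - 3*16
     = 0.050000 * 981.146 - 48
     = 1.057292.
Step 4: Ties present; correction factor C = 1 - 36/(15^3 - 15) = 0.989286. Corrected H = 1.057292 / 0.989286 = 1.068742.
Step 5: Under H0, H ~ chi^2(3); p-value = 0.784625.
Step 6: alpha = 0.05. fail to reject H0.

H = 1.0687, df = 3, p = 0.784625, fail to reject H0.
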